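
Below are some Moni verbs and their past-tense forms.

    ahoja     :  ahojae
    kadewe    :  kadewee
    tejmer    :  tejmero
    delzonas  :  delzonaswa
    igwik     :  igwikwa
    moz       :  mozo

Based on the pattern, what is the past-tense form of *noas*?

noaswa

The alternation tracks the final sound of the stem — -wa when the stem ends in a voiceless consonant (*delzonas*, *igwik*); -o when the stem ends in a voiced consonant (*tejmer*, *moz*); -e when the stem ends in a vowel (*ahoja*, *kadewe*).
*noas* — final sound /s/ (a voiceless consonant) → -wa → *noaswa*.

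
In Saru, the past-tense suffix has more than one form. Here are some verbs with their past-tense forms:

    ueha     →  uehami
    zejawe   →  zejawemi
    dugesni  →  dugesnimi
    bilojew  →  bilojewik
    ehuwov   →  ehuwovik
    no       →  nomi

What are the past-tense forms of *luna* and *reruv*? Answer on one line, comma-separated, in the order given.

lunami, reruvik

The suffix is conditioned by the final sound: -ik when the stem ends in a consonant (*bilojew*, *ehuwov*); -mi when the stem ends in a vowel (*ueha*, *zejawe*, *dugesni*, *no*).
*luna* — final sound /a/ (a vowel) → -mi → *lunami*.
*reruv*: final sound = /v/, a consonant → -ik → *reruvik*.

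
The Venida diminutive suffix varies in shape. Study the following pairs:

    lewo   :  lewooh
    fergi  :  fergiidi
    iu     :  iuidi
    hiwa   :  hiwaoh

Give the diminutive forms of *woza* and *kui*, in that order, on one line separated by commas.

wozaoh, kuiidi

The alternation tracks the last vowel of the stem — -idi when the last vowel of the stem is a high vowel (*fergi*, *iu*); -oh when the last vowel of the stem is a non-high vowel (*lewo*, *hiwa*).
Since the last vowel of *woza* is /a/ (a non-high vowel), it takes -oh, giving *wozaoh*.
Since the last vowel of *kui* is /i/ (a high vowel), it takes -idi, giving *kuiidi*.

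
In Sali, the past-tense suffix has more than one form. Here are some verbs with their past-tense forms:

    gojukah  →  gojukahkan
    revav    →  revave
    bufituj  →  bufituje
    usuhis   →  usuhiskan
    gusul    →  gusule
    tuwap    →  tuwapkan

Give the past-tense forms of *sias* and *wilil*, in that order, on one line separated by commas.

siaskan, wilile

Looking at the final consonant of each stem: -kan when the stem ends in a voiceless consonant (*gojukah*, *usuhis*, *tuwap*); -e when the stem ends in a voiced consonant (*revav*, *bufituj*, *gusul*).
*sias*: final consonant = /s/, voiceless → -kan → *siaskan*.
*wilil* — final consonant /l/ (voiced) → -e → *wilile*.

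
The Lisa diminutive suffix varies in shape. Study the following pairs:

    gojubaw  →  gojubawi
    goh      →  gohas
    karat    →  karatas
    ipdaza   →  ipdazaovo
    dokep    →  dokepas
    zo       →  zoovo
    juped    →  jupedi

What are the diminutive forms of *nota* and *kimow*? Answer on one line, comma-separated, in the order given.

notaovo, kimowi

The suffix is conditioned by the final sound: -as when the stem ends in a voiceless consonant (*goh*, *karat*, *dokep*); -i when the stem ends in a voiced consonant (*gojubaw*, *juped*); -ovo when the stem ends in a vowel (*ipdaza*, *zo*).
*nota* — final sound /a/ (a vowel) → -ovo → *notaovo*.
Since the final sound of *kimow* is /w/ (a voiced consonant), it takes -i, giving *kimowi*.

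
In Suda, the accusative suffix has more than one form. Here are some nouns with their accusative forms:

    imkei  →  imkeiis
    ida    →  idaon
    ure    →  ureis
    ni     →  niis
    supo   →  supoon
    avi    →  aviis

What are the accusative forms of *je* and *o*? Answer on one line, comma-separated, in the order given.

jeis, oon

The suffix is conditioned by the last vowel: -is when the last vowel of the stem is a front vowel (*imkei*, *ure*, *ni*, *avi*); -on when the last vowel of the stem is a back vowel (*ida*, *supo*).
Since the last vowel of *je* is /e/ (a front vowel), it takes -is, giving *jeis*.
The last vowel of *o* is /o/, which is a back vowel, so the suffix is -on, giving *oon*.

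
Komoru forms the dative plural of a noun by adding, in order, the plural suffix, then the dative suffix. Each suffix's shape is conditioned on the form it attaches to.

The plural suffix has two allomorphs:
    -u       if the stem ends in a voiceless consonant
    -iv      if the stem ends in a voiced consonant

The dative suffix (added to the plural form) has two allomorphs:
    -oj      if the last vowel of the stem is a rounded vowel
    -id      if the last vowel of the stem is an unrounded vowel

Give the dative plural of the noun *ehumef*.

The final consonant of *ehumef* is /f/, which is voiceless, so the plural suffix is -u, giving *ehumefu*.
Since the last vowel of the plural form *ehumefu* is /u/ (a rounded vowel), it takes -oj, giving *ehumefuoj*.

ehumefuoj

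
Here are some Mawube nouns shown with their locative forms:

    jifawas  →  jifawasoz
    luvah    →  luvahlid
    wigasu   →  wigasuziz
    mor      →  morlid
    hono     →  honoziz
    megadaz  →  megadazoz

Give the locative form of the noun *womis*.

womisoz

Looking at the final sound of each stem: -oz when the stem ends in a sibilant (*jifawas*, *megadaz*); -lid when the stem ends in a non-sibilant consonant (*luvah*, *mor*); -ziz when the stem ends in a vowel (*wigasu*, *hono*).
Since the final sound of *womis* is /s/ (a sibilant), it takes -oz, giving *womisoz*.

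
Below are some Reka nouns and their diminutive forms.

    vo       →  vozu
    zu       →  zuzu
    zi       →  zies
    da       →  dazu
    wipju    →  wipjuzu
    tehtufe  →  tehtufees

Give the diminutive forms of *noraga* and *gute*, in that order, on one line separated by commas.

The pattern is front/back vowel harmony: -es when the last vowel of the stem is a front vowel (*zi*, *tehtufe*); -zu when the last vowel of the stem is a back vowel (*vo*, *zu*, *da*, *wipju*).
*noraga* — last vowel /a/ (a back vowel) → -zu → *noragazu*.
*gute* — last vowel /e/ (a front vowel) → -es → *gutees*.

noragazu, gutees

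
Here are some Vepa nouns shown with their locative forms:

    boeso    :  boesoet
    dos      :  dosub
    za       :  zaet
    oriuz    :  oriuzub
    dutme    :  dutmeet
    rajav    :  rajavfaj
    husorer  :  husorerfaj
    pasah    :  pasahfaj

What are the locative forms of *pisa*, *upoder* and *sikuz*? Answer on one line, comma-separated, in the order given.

Looking at the final sound of each stem: -ub when the stem ends in a sibilant (*dos*, *oriuz*); -faj when the stem ends in a non-sibilant consonant (*rajav*, *husorer*, *pasah*); -et when the stem ends in a vowel (*boeso*, *za*, *dutme*).
*pisa* — final sound /a/ (a vowel) → -et → *pisaet*.
*upoder*: final sound = /r/, a non-sibilant consonant → -faj → *upoderfaj*.
*sikuz* — final sound /z/ (a sibilant) → -ub → *sikuzub*.

pisaet, upoderfaj, sikuzub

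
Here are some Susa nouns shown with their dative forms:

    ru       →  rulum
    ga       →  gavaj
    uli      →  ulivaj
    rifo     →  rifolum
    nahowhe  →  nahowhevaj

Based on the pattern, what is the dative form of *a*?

avaj

Looking at the last vowel of each stem: -lum when the last vowel of the stem is a rounded vowel (*ru*, *rifo*); -vaj when the last vowel of the stem is an unrounded vowel (*ga*, *uli*, *nahowhe*).
Since the last vowel of *a* is /a/ (an unrounded vowel), it takes -vaj, giving *avaj*.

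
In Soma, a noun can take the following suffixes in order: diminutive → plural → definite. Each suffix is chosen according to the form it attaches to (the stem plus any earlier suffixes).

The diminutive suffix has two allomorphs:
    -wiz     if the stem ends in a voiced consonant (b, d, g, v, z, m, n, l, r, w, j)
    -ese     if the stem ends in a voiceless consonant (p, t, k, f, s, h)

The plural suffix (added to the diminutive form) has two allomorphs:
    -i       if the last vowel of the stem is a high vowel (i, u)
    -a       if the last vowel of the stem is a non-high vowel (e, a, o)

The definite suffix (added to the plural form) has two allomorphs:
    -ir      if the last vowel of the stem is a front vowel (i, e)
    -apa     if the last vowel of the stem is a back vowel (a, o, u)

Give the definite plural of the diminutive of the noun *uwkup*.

*uwkup*: final consonant = /p/, voiceless → -ese → *uwkupese*.
The diminutive form *uwkupese* — last vowel /e/ (a non-high vowel) → -a → *uwkupesea*.
The plural form *uwkupesea*: last vowel = /a/, a back vowel → -apa → *uwkupeseaapa*.

uwkupeseaapa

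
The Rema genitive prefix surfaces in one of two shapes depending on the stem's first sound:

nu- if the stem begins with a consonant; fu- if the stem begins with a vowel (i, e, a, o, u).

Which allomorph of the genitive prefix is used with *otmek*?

The first sound of *otmek* is /o/, which is a vowel, so the prefix is fu-.

fu-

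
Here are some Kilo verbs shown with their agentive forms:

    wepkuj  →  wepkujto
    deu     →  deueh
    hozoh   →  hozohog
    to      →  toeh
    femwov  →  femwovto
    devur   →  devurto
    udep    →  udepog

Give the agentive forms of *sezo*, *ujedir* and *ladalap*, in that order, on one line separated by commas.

sezoeh, ujedirto, ladalapog

The pattern is voicing of the final sound: -og when the stem ends in a voiceless consonant (*hozoh*, *udep*); -to when the stem ends in a voiced consonant (*wepkuj*, *femwov*, *devur*); -eh when the stem ends in a vowel (*deu*, *to*).
*sezo* — final sound /o/ (a vowel) → -eh → *sezoeh*.
The final sound of *ujedir* is /r/, which is a voiced consonant, so the suffix is -to, giving *ujedirto*.
*ladalap*: final sound = /p/, a voiceless consonant → -og → *ladalapog*.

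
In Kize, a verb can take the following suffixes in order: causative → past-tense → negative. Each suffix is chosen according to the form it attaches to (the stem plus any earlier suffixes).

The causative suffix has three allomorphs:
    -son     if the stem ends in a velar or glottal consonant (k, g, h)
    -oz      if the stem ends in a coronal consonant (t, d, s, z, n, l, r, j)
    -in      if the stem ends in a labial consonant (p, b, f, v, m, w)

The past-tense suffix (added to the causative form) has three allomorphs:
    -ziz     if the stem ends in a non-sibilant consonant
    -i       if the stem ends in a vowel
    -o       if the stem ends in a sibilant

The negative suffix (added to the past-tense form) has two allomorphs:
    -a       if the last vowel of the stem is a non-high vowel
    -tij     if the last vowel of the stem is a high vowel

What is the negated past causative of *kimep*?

kimepinziztij

Since the final consonant of *kimep* is /p/ (labial), it takes -in, giving *kimepin*.
The causative form *kimepin* — final sound /n/ (a non-sibilant consonant) → -ziz → *kimepinziz*.
The past-tense form *kimepinziz*: last vowel = /i/, a high vowel → -tij → *kimepinziztij*.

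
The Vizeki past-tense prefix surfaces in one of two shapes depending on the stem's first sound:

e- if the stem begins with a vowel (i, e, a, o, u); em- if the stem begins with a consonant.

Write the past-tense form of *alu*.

ealu

*alu*: first sound = /a/, a vowel → e- → *ealu*.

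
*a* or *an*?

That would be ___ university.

The indefinite article is chosen by the initial *sound* of the following word, not its spelling.
*university* begins with the sound /juː/ (u pronounced /juː/) — a consonant sound.
So the article is *a*: That would be a university.

a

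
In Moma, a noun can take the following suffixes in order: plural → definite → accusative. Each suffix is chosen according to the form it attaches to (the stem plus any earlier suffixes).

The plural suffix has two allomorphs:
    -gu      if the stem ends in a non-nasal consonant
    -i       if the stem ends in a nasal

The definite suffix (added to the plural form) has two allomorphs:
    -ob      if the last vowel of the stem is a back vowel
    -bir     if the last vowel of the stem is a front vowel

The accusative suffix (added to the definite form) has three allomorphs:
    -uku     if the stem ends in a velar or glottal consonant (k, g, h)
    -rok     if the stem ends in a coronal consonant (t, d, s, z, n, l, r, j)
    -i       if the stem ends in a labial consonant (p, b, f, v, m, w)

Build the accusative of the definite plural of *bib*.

*bib*: final consonant = /b/, non-nasal → -gu → *bibgu*.
The plural form *bibgu* — last vowel /u/ (a back vowel) → -ob → *bibguob*.
The definite form *bibguob* — final consonant /b/ (labial) → -i → *bibguobi*.

bibguobi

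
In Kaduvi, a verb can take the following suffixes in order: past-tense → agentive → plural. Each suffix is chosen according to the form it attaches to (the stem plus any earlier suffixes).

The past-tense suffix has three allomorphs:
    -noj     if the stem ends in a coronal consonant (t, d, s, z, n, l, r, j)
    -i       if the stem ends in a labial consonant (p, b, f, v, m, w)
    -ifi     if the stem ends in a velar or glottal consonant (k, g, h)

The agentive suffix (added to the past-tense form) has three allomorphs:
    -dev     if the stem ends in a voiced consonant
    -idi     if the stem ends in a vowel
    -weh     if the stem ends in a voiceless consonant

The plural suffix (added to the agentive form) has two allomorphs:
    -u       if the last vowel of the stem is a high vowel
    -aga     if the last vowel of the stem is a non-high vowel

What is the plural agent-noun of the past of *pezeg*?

The final consonant of *pezeg* is /g/, which is velar/glottal, so the past-tense suffix is -ifi, giving *pezegifi*.
The past-tense form *pezegifi*: final sound = /i/, a vowel → -idi → *pezegifiidi*.
Since the last vowel of the agentive form *pezegifiidi* is /i/ (a high vowel), it takes -u, giving *pezegifiidiu*.

pezegifiidiu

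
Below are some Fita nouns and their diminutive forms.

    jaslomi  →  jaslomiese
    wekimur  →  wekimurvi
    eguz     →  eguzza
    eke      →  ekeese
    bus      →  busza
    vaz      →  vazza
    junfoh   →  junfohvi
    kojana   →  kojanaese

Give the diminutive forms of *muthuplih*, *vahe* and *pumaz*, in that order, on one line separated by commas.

muthuplihvi, vaheese, pumazza

Looking at the final sound of each stem: -za when the stem ends in a sibilant (*eguz*, *bus*, *vaz*); -vi when the stem ends in a non-sibilant consonant (*wekimur*, *junfoh*); -ese when the stem ends in a vowel (*jaslomi*, *eke*, *kojana*).
Since the final sound of *muthuplih* is /h/ (a non-sibilant consonant), it takes -vi, giving *muthuplihvi*.
Since the final sound of *vahe* is /e/ (a vowel), it takes -ese, giving *vaheese*.
Since the final sound of *pumaz* is /z/ (a sibilant), it takes -za, giving *pumazza*.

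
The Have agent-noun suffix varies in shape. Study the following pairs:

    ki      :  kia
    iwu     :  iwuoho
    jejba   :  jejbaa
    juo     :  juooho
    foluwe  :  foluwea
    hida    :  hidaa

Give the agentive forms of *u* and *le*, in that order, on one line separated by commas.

uoho, lea

The suffix is conditioned by the last vowel: -oho when the last vowel of the stem is a rounded vowel (*iwu*, *juo*); -a when the last vowel of the stem is an unrounded vowel (*ki*, *jejba*, *foluwe*, *hida*).
Since the last vowel of *u* is /u/ (a rounded vowel), it takes -oho, giving *uoho*.
Since the last vowel of *le* is /e/ (an unrounded vowel), it takes -a, giving *lea*.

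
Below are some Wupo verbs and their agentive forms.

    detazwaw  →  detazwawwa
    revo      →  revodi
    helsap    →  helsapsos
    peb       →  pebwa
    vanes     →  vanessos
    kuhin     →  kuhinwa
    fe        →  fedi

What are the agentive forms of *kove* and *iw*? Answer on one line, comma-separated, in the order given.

The pattern is voicing of the final sound: -sos when the stem ends in a voiceless consonant (*helsap*, *vanes*); -wa when the stem ends in a voiced consonant (*detazwaw*, *peb*, *kuhin*); -di when the stem ends in a vowel (*revo*, *fe*).
*kove*: final sound = /e/, a vowel → -di → *kovedi*.
*iw* — final sound /w/ (a voiced consonant) → -wa → *iwwa*.

kovedi, iwwa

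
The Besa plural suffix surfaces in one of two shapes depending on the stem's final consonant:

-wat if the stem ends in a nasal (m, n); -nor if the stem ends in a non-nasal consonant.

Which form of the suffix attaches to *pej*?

-nor

*pej*: final consonant = /j/, non-nasal → -nor.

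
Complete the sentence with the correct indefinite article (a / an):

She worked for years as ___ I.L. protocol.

an

The indefinite article is chosen by the initial *sound* of the following word, not its spelling.
The initialism *I.L.* is read letter by letter; the first letter, I, is pronounced /aɪ/, which begins with a vowel sound.
So the article is *an*: She worked for years as an I.L. protocol.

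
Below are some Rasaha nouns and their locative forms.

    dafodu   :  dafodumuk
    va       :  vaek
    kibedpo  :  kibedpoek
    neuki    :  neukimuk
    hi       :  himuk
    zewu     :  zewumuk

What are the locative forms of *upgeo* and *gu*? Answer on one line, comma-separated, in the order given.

upgeoek, gumuk

Looking at the last vowel of each stem: -muk when the last vowel of the stem is a high vowel (*dafodu*, *neuki*, *hi*, *zewu*); -ek when the last vowel of the stem is a non-high vowel (*va*, *kibedpo*).
Since the last vowel of *upgeo* is /o/ (a non-high vowel), it takes -ek, giving *upgeoek*.
The last vowel of *gu* is /u/, which is a high vowel, so the suffix is -muk, giving *gumuk*.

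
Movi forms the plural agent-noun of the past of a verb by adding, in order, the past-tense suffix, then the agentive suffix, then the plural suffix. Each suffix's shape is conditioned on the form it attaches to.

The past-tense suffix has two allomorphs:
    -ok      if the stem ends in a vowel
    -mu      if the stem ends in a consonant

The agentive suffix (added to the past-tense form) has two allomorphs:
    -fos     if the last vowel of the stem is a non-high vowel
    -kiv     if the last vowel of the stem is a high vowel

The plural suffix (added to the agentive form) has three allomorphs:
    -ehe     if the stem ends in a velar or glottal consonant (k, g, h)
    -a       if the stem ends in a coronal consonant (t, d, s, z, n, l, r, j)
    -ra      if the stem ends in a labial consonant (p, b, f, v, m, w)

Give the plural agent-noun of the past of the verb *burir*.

burirmukivra

Since the final sound of *burir* is /r/ (a consonant), it takes -mu, giving *burirmu*.
The past-tense form *burirmu*: last vowel = /u/, a high vowel → -kiv → *burirmukiv*.
The agentive form *burirmukiv* — final consonant /v/ (labial) → -ra → *burirmukivra*.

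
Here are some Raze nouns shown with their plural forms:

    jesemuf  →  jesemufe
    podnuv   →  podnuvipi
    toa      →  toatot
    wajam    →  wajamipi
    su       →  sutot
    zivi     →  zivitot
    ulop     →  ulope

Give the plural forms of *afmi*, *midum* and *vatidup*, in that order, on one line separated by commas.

The pattern is voicing of the final sound: -e when the stem ends in a voiceless consonant (*jesemuf*, *ulop*); -ipi when the stem ends in a voiced consonant (*podnuv*, *wajam*); -tot when the stem ends in a vowel (*toa*, *su*, *zivi*).
*afmi*: final sound = /i/, a vowel → -tot → *afmitot*.
The final sound of *midum* is /m/, which is a voiced consonant, so the suffix is -ipi, giving *midumipi*.
*vatidup* — final sound /p/ (a voiceless consonant) → -e → *vatidupe*.

afmitot, midumipi, vatidupe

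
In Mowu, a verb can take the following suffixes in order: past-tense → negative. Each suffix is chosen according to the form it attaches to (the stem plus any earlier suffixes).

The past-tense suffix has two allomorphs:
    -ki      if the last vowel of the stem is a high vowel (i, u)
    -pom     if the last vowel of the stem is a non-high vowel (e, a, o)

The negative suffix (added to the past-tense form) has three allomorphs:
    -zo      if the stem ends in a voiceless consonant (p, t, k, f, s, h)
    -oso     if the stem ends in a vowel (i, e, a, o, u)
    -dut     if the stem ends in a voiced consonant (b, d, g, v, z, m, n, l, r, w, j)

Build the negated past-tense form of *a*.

apomdut

The last vowel of *a* is /a/, which is a non-high vowel, so the past-tense suffix is -pom, giving *apom*.
Since the final sound of the past-tense form *apom* is /m/ (a voiced consonant), it takes -dut, giving *apomdut*.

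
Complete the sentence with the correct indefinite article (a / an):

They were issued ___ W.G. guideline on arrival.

a

The indefinite article is chosen by the initial *sound* of the following word, not its spelling.
The initialism *W.G.* is read letter by letter; the first letter, W, is pronounced /ˈdʌbəl.juː/, which begins with a consonant sound.
So the article is *a*: They were issued a W.G. guideline on arrival.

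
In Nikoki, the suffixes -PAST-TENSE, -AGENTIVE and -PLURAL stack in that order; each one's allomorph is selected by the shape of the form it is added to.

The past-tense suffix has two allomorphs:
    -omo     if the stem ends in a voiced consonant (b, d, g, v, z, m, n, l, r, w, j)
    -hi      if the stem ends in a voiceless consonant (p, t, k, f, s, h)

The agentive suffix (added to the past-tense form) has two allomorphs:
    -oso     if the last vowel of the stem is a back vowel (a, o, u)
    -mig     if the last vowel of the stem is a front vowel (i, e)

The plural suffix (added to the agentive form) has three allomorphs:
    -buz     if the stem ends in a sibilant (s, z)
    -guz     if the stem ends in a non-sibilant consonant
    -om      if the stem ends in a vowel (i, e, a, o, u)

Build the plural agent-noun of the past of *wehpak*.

wehpakhimigguz

The final consonant of *wehpak* is /k/, which is voiceless, so the past-tense suffix is -hi, giving *wehpakhi*.
The last vowel of the past-tense form *wehpakhi* is /i/, which is a front vowel, so the agentive suffix is -mig, giving *wehpakhimig*.
Since the final sound of the agentive form *wehpakhimig* is /g/ (a non-sibilant consonant), it takes -guz, giving *wehpakhimigguz*.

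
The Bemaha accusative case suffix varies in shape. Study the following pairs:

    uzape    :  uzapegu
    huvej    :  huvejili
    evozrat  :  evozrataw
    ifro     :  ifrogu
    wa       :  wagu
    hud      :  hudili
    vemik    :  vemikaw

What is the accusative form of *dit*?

ditaw

The suffix is conditioned by the final sound: -aw when the stem ends in a voiceless consonant (*evozrat*, *vemik*); -ili when the stem ends in a voiced consonant (*huvej*, *hud*); -gu when the stem ends in a vowel (*uzape*, *ifro*, *wa*).
*dit* — final sound /t/ (a voiceless consonant) → -aw → *ditaw*.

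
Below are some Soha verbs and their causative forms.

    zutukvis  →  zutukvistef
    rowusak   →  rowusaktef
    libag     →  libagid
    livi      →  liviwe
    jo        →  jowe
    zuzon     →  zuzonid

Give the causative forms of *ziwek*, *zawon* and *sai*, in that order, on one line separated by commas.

The suffix is conditioned by the final sound: -tef when the stem ends in a voiceless consonant (*zutukvis*, *rowusak*); -id when the stem ends in a voiced consonant (*libag*, *zuzon*); -we when the stem ends in a vowel (*livi*, *jo*).
*ziwek* — final sound /k/ (a voiceless consonant) → -tef → *ziwektef*.
The final sound of *zawon* is /n/, which is a voiced consonant, so the suffix is -id, giving *zawonid*.
The final sound of *sai* is /i/, which is a vowel, so the suffix is -we, giving *saiwe*.

ziwektef, zawonid, saiwe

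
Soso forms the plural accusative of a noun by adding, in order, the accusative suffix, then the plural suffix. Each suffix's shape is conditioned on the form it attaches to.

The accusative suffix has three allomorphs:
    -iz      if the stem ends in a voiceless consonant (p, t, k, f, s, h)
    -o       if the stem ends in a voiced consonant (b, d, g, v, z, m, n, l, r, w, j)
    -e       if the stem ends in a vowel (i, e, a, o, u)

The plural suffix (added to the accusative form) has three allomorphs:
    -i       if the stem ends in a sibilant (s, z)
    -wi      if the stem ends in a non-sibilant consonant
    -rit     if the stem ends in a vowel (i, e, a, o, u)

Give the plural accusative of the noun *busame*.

*busame*: final sound = /e/, a vowel → -e → *busamee*.
The final sound of the accusative form *busamee* is /e/, which is a vowel, so the plural suffix is -rit, giving *busameerit*.

busameerit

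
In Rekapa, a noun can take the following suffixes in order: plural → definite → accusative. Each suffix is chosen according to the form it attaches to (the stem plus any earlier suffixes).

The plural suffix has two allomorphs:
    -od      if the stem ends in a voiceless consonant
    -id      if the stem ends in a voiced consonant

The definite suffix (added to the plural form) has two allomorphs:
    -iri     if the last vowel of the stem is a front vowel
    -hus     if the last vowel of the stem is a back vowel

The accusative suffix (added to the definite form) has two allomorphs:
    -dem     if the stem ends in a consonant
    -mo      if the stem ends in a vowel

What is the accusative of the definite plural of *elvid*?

The final consonant of *elvid* is /d/, which is voiced, so the plural suffix is -id, giving *elvidid*.
The plural form *elvidid* — last vowel /i/ (a front vowel) → -iri → *elvididiri*.
The final sound of the definite form *elvididiri* is /i/, which is a vowel, so the accusative suffix is -mo, giving *elvididirimo*.

elvididirimo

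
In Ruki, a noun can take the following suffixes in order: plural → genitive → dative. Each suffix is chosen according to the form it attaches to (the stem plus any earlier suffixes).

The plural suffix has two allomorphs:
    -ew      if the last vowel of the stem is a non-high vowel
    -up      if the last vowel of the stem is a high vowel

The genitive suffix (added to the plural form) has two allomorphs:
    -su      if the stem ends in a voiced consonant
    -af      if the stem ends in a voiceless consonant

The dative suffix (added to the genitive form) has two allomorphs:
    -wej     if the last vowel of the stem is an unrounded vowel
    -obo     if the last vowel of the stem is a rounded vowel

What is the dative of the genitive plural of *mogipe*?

mogipeewsuobo

*mogipe* — last vowel /e/ (a non-high vowel) → -ew → *mogipeew*.
The plural form *mogipeew*: final consonant = /w/, voiced → -su → *mogipeewsu*.
The genitive form *mogipeewsu*: last vowel = /u/, a rounded vowel → -obo → *mogipeewsuobo*.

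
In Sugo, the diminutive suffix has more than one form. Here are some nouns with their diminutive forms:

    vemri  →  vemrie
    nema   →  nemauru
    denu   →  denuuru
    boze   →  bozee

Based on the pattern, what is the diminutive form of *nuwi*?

The suffix is conditioned by the last vowel: -e when the last vowel of the stem is a front vowel (*vemri*, *boze*); -uru when the last vowel of the stem is a back vowel (*nema*, *denu*).
Since the last vowel of *nuwi* is /i/ (a front vowel), it takes -e, giving *nuwie*.

nuwie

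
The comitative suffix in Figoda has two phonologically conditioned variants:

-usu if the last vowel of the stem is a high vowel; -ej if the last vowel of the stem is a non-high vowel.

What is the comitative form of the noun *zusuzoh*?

zusuzohej

Since the last vowel of *zusuzoh* is /o/ (a non-high vowel), it takes -ej, giving *zusuzohej*.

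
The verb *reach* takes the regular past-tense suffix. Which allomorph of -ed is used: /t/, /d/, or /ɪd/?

/t/

The stem *reach* ends in a voiceless consonant other than /t/.
The -ed suffix is realized as /ɪd/ after /t, d/; as /t/ after other voiceless consonants; and as /d/ after other voiced sounds.
So -ed on *reach* is pronounced /t/.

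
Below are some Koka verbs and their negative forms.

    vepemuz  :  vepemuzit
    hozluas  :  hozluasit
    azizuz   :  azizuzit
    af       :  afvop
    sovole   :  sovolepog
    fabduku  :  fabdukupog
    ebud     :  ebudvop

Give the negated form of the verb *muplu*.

muplupog

The pattern is sibilance of the final sound: -it when the stem ends in a sibilant (*vepemuz*, *hozluas*, *azizuz*); -vop when the stem ends in a non-sibilant consonant (*af*, *ebud*); -pog when the stem ends in a vowel (*sovole*, *fabduku*).
The final sound of *muplu* is /u/, which is a vowel, so the suffix is -pog, giving *muplupog*.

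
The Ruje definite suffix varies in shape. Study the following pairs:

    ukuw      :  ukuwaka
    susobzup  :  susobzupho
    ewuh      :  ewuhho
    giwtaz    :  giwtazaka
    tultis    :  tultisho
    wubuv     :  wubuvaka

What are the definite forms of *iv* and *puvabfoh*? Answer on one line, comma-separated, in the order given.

The pattern is voicing of the final consonant: -ho when the stem ends in a voiceless consonant (*susobzup*, *ewuh*, *tultis*); -aka when the stem ends in a voiced consonant (*ukuw*, *giwtaz*, *wubuv*).
*iv* — final consonant /v/ (voiced) → -aka → *ivaka*.
Since the final consonant of *puvabfoh* is /h/ (voiceless), it takes -ho, giving *puvabfohho*.

ivaka, puvabfohho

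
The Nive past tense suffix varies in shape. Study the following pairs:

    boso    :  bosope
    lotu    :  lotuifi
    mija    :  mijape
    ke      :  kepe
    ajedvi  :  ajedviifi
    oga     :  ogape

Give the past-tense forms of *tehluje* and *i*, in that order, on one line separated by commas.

tehlujepe, iifi

The alternation tracks the last vowel of the stem — -ifi when the last vowel of the stem is a high vowel (*lotu*, *ajedvi*); -pe when the last vowel of the stem is a non-high vowel (*boso*, *mija*, *ke*, *oga*).
Since the last vowel of *tehluje* is /e/ (a non-high vowel), it takes -pe, giving *tehlujepe*.
Since the last vowel of *i* is /i/ (a high vowel), it takes -ifi, giving *iifi*.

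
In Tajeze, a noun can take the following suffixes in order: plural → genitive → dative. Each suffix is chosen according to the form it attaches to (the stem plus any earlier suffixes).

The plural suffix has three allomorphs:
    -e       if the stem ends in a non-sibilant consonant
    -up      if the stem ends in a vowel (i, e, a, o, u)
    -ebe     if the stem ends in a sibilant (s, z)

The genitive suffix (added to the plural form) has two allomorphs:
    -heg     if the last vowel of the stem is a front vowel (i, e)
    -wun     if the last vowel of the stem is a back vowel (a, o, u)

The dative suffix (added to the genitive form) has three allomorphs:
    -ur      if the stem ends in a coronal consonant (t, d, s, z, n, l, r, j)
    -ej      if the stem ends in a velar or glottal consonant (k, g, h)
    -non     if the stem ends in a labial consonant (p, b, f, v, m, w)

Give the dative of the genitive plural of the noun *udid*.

The final sound of *udid* is /d/, which is a non-sibilant consonant, so the plural suffix is -e, giving *udide*.
The plural form *udide*: last vowel = /e/, a front vowel → -heg → *udideheg*.
Since the final consonant of the genitive form *udideheg* is /g/ (velar/glottal), it takes -ej, giving *udidehegej*.

udidehegej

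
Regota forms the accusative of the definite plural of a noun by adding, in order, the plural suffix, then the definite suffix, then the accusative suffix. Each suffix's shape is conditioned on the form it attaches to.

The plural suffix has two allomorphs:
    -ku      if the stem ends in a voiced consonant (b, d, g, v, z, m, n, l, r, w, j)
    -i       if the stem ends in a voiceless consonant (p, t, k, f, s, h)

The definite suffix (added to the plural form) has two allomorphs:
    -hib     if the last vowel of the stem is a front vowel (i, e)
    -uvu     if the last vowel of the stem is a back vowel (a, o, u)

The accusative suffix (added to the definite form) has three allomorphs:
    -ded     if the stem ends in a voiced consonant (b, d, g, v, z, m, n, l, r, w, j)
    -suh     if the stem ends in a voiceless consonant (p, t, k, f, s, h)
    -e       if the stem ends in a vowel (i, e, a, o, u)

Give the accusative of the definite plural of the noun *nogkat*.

nogkatihibded

Since the final consonant of *nogkat* is /t/ (voiceless), it takes -i, giving *nogkati*.
The plural form *nogkati* — last vowel /i/ (a front vowel) → -hib → *nogkatihib*.
Since the final sound of the definite form *nogkatihib* is /b/ (a voiced consonant), it takes -ded, giving *nogkatihibded*.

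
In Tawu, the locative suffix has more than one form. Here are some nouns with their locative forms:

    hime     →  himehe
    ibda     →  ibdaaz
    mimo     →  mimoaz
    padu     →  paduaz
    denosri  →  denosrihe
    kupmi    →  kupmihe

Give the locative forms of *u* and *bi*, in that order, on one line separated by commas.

uaz, bihe

The suffix is conditioned by the last vowel: -he when the last vowel of the stem is a front vowel (*hime*, *denosri*, *kupmi*); -az when the last vowel of the stem is a back vowel (*ibda*, *mimo*, *padu*).
*u* — last vowel /u/ (a back vowel) → -az → *uaz*.
*bi* — last vowel /i/ (a front vowel) → -he → *bihe*.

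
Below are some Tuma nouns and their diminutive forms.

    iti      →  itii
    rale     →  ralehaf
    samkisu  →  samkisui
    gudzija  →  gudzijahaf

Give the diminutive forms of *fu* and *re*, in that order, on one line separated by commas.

fui, rehaf

Looking at the last vowel of each stem: -i when the last vowel of the stem is a high vowel (*iti*, *samkisu*); -haf when the last vowel of the stem is a non-high vowel (*rale*, *gudzija*).
*fu* — last vowel /u/ (a high vowel) → -i → *fui*.
Since the last vowel of *re* is /e/ (a non-high vowel), it takes -haf, giving *rehaf*.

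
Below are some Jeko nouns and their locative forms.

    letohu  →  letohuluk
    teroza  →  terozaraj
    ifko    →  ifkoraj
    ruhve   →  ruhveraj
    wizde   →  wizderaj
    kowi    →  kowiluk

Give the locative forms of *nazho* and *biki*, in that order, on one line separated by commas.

Looking at the last vowel of each stem: -luk when the last vowel of the stem is a high vowel (*letohu*, *kowi*); -raj when the last vowel of the stem is a non-high vowel (*teroza*, *ifko*, *ruhve*, *wizde*).
*nazho* — last vowel /o/ (a non-high vowel) → -raj → *nazhoraj*.
*biki* — last vowel /i/ (a high vowel) → -luk → *bikiluk*.

nazhoraj, bikiluk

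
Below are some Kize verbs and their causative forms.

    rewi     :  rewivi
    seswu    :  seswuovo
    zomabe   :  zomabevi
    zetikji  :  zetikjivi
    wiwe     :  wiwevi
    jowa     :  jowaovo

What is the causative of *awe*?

awevi

The suffix is conditioned by the last vowel: -vi when the last vowel of the stem is a front vowel (*rewi*, *zomabe*, *zetikji*, *wiwe*); -ovo when the last vowel of the stem is a back vowel (*seswu*, *jowa*).
*awe*: last vowel = /e/, a front vowel → -vi → *awevi*.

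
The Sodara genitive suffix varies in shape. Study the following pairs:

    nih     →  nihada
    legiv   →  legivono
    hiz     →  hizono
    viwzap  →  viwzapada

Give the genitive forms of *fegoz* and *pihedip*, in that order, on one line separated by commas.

fegozono, pihedipada

The suffix is conditioned by the final consonant: -ada when the stem ends in a voiceless consonant (*nih*, *viwzap*); -ono when the stem ends in a voiced consonant (*legiv*, *hiz*).
*fegoz* — final consonant /z/ (voiced) → -ono → *fegozono*.
*pihedip* — final consonant /p/ (voiceless) → -ada → *pihedipada*.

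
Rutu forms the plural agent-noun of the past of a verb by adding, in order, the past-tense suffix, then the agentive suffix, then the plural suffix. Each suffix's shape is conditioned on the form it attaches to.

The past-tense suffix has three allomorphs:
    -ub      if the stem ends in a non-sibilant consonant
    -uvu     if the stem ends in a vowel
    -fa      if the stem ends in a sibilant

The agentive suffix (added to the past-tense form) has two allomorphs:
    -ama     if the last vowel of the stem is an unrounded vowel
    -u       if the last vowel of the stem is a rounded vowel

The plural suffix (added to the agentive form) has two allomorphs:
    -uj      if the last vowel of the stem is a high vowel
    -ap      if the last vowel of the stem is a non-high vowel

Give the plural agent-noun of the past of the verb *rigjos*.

Since the final sound of *rigjos* is /s/ (a sibilant), it takes -fa, giving *rigjosfa*.
The past-tense form *rigjosfa* — last vowel /a/ (an unrounded vowel) → -ama → *rigjosfaama*.
The last vowel of the agentive form *rigjosfaama* is /a/, which is a non-high vowel, so the plural suffix is -ap, giving *rigjosfaamaap*.

rigjosfaamaap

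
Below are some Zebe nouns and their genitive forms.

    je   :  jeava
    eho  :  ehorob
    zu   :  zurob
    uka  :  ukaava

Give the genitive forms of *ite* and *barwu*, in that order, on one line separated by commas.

iteava, barwurob

Looking at the last vowel of each stem: -rob when the last vowel of the stem is a rounded vowel (*eho*, *zu*); -ava when the last vowel of the stem is an unrounded vowel (*je*, *uka*).
The last vowel of *ite* is /e/, which is an unrounded vowel, so the suffix is -ava, giving *iteava*.
*barwu* — last vowel /u/ (a rounded vowel) → -rob → *barwurob*.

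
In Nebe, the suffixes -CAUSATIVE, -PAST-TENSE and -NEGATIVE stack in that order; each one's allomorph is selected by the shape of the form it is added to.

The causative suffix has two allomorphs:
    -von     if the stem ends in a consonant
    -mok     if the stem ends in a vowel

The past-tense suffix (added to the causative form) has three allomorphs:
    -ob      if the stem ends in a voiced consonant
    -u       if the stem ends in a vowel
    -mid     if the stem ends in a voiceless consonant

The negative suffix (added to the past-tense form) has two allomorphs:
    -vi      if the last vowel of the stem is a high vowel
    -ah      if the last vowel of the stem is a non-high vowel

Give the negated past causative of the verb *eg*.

egvonobah

*eg* — final sound /g/ (a consonant) → -von → *egvon*.
The final sound of the causative form *egvon* is /n/, which is a voiced consonant, so the past-tense suffix is -ob, giving *egvonob*.
The past-tense form *egvonob*: last vowel = /o/, a non-high vowel → -ah → *egvonobah*.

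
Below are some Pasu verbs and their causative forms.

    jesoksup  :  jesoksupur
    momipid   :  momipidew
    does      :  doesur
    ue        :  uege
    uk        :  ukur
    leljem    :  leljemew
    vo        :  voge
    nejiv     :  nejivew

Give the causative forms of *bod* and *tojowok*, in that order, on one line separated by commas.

bodew, tojowokur

The alternation tracks the final sound of the stem — -ur when the stem ends in a voiceless consonant (*jesoksup*, *does*, *uk*); -ew when the stem ends in a voiced consonant (*momipid*, *leljem*, *nejiv*); -ge when the stem ends in a vowel (*ue*, *vo*).
The final sound of *bod* is /d/, which is a voiced consonant, so the suffix is -ew, giving *bodew*.
The final sound of *tojowok* is /k/, which is a voiceless consonant, so the suffix is -ur, giving *tojowokur*.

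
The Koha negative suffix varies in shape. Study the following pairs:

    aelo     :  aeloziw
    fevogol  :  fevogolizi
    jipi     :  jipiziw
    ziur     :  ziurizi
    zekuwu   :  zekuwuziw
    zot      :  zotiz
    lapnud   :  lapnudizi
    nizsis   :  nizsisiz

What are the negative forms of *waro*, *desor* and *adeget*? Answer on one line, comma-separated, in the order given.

waroziw, desorizi, adegetiz

The pattern is voicing of the final sound: -iz when the stem ends in a voiceless consonant (*zot*, *nizsis*); -izi when the stem ends in a voiced consonant (*fevogol*, *ziur*, *lapnud*); -ziw when the stem ends in a vowel (*aelo*, *jipi*, *zekuwu*).
Since the final sound of *waro* is /o/ (a vowel), it takes -ziw, giving *waroziw*.
Since the final sound of *desor* is /r/ (a voiced consonant), it takes -izi, giving *desorizi*.
The final sound of *adeget* is /t/, which is a voiceless consonant, so the suffix is -iz, giving *adegetiz*.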